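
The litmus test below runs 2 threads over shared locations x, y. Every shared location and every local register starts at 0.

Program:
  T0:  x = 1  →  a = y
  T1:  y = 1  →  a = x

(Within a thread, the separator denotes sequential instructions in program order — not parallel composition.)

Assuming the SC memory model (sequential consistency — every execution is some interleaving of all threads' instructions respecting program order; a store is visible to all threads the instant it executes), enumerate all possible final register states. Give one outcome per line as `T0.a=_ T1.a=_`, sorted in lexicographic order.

T0.a=0 T1.a=1
T0.a=1 T1.a=0
T0.a=1 T1.a=1

outcome vector order: (T0.a,T1.a)
|SC outcomes| = 3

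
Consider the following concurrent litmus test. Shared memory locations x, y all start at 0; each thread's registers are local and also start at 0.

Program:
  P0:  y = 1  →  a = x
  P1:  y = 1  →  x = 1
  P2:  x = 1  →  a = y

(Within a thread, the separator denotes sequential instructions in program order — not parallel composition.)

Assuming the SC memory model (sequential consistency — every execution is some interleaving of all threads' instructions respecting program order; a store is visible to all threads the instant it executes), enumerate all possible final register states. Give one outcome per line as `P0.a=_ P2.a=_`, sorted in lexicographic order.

P0.a=0 P2.a=1
P0.a=1 P2.a=0
P0.a=1 P2.a=1

outcome vector order: (P0.a,P2.a)
|SC outcomes| = 3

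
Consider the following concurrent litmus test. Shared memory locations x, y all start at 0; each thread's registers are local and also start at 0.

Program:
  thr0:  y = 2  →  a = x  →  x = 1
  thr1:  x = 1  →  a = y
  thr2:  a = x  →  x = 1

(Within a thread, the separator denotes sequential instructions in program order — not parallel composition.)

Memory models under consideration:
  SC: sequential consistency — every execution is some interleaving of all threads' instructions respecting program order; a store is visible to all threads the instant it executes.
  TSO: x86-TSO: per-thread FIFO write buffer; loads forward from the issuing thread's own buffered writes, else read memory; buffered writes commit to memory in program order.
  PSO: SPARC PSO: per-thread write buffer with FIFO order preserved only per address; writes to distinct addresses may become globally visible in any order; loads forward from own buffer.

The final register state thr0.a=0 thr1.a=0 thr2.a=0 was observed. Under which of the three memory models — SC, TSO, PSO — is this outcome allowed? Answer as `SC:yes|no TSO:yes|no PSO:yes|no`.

SC:no TSO:yes PSO:yes

outcome vector order: (thr0.a,thr1.a,thr2.a)
[SC] allowed = {<0 2 0>; <0 2 1>; <1 0 0>; <1 0 1>; <1 2 0>; <1 2 1>}
[TSO] allowed = {<0 0 0>; <0 0 1>; <0 2 0>; <0 2 1>; <1 0 0>; <1 0 1>; <1 2 0>; <1 2 1>}
[PSO] allowed = {<0 0 0>; <0 0 1>; <0 2 0>; <0 2 1>; <1 0 0>; <1 0 1>; <1 2 0>; <1 2 1>}
target <0 0 0> ∈ {TSO,PSO}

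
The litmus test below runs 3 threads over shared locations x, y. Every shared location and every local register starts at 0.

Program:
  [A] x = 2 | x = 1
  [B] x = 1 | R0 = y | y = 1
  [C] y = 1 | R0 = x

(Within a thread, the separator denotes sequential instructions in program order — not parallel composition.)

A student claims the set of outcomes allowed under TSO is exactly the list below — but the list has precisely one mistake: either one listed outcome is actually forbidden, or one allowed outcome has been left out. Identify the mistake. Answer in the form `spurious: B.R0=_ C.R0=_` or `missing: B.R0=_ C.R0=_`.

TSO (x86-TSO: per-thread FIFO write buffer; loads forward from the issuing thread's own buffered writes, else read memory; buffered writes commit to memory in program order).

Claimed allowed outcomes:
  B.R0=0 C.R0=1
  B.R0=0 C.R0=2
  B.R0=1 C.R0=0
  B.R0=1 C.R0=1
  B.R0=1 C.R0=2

missing: B.R0=0 C.R0=0

outcome vector order: (B.R0,C.R0)
under TSO → 0/0, 0/1, 0/2, 1/0, 1/1, 1/2
TSO∖claimed = {0/0}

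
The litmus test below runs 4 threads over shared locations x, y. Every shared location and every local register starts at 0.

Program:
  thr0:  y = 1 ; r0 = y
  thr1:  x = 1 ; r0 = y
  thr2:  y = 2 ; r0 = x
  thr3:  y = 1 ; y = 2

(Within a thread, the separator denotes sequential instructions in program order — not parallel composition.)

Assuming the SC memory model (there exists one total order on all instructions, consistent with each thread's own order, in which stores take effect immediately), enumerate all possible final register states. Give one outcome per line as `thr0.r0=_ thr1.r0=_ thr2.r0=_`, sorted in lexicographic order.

outcome vector order: (thr0.r0,thr1.r0,thr2.r0)
|SC outcomes| = 10

thr0.r0=1 thr1.r0=0 thr2.r0=1
thr0.r0=1 thr1.r0=1 thr2.r0=0
thr0.r0=1 thr1.r0=1 thr2.r0=1
thr0.r0=1 thr1.r0=2 thr2.r0=0
thr0.r0=1 thr1.r0=2 thr2.r0=1
thr0.r0=2 thr1.r0=0 thr2.r0=1
thr0.r0=2 thr1.r0=1 thr2.r0=0
thr0.r0=2 thr1.r0=1 thr2.r0=1
thr0.r0=2 thr1.r0=2 thr2.r0=0
thr0.r0=2 thr1.r0=2 thr2.r0=1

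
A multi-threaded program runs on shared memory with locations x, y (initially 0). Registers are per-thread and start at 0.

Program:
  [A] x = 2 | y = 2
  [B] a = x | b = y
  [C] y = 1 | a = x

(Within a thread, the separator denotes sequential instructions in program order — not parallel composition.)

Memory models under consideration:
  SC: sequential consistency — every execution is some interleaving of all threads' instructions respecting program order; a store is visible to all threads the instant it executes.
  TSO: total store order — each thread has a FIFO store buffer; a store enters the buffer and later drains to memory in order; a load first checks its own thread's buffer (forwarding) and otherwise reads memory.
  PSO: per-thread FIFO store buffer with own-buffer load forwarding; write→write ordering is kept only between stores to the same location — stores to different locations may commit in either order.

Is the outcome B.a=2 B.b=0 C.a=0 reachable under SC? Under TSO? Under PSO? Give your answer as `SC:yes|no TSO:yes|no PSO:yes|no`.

outcome vector order: (B.a,B.b,C.a)
SC (11): 000; 002; 010; 012; 020; 022; 202; 210; 212; 220; 222
TSO (12): 000; 002; 010; 012; 020; 022; 200; 202; 210; 212; 220; 222
PSO (12): 000; 002; 010; 012; 020; 022; 200; 202; 210; 212; 220; 222
target 200 ∈ {TSO,PSO}

SC:no TSO:yes PSO:yes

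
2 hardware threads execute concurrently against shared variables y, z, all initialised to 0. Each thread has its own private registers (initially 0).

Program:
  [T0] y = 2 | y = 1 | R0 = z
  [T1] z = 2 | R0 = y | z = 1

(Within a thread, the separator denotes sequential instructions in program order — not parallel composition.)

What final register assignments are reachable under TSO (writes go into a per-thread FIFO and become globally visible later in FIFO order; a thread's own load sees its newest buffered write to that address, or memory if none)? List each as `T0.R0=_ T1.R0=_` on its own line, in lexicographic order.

T0.R0=0 T1.R0=0
T0.R0=0 T1.R0=1
T0.R0=0 T1.R0=2
T0.R0=1 T1.R0=0
T0.R0=1 T1.R0=1
T0.R0=1 T1.R0=2
T0.R0=2 T1.R0=0
T0.R0=2 T1.R0=1
T0.R0=2 T1.R0=2

outcome vector order: (T0.R0,T1.R0)
|TSO outcomes| = 9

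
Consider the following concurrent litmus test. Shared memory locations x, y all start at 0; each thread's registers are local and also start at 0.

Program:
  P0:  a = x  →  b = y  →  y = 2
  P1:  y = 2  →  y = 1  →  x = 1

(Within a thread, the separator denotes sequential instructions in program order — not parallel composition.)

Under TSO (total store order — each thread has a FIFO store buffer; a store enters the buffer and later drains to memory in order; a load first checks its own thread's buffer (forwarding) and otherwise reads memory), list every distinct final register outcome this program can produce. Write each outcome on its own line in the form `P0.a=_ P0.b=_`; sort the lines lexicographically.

outcome vector order: (P0.a,P0.b)
|TSO outcomes| = 4

P0.a=0 P0.b=0
P0.a=0 P0.b=1
P0.a=0 P0.b=2
P0.a=1 P0.b=1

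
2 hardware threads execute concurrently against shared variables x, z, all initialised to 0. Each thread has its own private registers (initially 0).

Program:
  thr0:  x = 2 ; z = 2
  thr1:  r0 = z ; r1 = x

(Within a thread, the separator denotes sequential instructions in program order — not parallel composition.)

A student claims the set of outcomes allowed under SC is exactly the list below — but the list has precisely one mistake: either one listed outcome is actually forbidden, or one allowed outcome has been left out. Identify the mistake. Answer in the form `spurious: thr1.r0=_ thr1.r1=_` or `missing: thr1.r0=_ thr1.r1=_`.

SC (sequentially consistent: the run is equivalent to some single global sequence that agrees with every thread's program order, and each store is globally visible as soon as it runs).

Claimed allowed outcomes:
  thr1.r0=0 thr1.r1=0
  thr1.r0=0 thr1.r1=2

outcome vector order: (thr1.r0,thr1.r1)
SC: 3 outcomes — {00; 02; 22}
SC∖claimed = {22}

missing: thr1.r0=2 thr1.r1=2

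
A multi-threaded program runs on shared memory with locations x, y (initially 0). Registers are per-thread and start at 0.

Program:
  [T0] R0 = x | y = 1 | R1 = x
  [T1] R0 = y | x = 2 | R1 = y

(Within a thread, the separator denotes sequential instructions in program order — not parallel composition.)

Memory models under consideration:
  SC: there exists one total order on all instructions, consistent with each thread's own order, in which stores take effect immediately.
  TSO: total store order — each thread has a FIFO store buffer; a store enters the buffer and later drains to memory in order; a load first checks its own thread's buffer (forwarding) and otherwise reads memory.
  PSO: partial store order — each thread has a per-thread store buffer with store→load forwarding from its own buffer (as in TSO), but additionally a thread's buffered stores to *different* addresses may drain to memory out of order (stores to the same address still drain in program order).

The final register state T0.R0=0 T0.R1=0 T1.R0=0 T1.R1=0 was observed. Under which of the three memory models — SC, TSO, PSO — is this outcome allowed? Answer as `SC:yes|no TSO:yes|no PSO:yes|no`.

outcome vector order: (T0.R0,T0.R1,T1.R0,T1.R1)
under SC → (0,0,0,1) (0,0,1,1) (0,2,0,0) (0,2,0,1) (0,2,1,1) (2,2,0,0) (2,2,0,1)
under TSO → (0,0,0,0) (0,0,0,1) (0,0,1,1) (0,2,0,0) (0,2,0,1) (0,2,1,1) (2,2,0,0) (2,2,0,1)
under PSO → (0,0,0,0) (0,0,0,1) (0,0,1,1) (0,2,0,0) (0,2,0,1) (0,2,1,1) (2,2,0,0) (2,2,0,1)
target (0,0,0,0) ∈ {TSO,PSO}

SC:no TSO:yes PSO:yes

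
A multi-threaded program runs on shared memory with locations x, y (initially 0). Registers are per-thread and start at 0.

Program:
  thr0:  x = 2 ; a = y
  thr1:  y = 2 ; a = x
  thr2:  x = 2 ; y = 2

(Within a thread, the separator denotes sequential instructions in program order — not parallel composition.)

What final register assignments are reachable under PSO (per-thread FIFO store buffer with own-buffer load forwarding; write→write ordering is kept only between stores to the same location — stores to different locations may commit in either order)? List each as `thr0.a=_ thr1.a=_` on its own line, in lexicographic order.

thr0.a=0 thr1.a=0
thr0.a=0 thr1.a=2
thr0.a=2 thr1.a=0
thr0.a=2 thr1.a=2

outcome vector order: (thr0.a,thr1.a)
|PSO outcomes| = 4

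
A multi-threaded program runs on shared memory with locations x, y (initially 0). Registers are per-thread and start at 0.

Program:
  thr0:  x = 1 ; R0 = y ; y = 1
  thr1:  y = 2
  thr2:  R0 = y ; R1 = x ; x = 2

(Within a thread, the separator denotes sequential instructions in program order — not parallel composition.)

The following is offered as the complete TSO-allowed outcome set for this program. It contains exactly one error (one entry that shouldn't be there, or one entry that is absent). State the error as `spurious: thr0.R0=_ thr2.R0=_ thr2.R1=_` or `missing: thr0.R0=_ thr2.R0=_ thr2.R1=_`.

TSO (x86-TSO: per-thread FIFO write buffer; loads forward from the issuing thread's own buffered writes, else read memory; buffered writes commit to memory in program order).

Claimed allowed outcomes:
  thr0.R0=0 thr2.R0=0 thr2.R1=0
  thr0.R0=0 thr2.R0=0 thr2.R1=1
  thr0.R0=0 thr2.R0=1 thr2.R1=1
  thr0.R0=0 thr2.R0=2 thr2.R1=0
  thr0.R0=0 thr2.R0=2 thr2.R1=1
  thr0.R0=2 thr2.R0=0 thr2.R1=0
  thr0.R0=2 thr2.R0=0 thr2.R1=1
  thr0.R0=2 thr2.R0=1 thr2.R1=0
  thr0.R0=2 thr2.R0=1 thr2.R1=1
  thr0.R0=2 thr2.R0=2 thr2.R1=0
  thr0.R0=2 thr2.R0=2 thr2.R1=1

spurious: thr0.R0=2 thr2.R0=1 thr2.R1=0

outcome vector order: (thr0.R0,thr2.R0,thr2.R1)
[TSO] allowed = {000; 001; 011; 020; 021; 200; 201; 211; 220; 221}
claimed∖TSO = {210}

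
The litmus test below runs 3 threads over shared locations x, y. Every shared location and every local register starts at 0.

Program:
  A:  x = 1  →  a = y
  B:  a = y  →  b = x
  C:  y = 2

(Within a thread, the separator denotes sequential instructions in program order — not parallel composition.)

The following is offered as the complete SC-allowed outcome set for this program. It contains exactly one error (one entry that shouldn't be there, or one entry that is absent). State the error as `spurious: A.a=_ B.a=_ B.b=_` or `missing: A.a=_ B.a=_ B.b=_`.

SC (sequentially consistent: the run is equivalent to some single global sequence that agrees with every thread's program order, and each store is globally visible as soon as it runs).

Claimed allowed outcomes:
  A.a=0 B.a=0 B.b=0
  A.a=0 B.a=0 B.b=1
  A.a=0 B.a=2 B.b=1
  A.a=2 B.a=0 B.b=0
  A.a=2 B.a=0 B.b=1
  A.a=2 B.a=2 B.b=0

missing: A.a=2 B.a=2 B.b=1

outcome vector order: (A.a,B.a,B.b)
SC (7): <0 0 0>; <0 0 1>; <0 2 1>; <2 0 0>; <2 0 1>; <2 2 0>; <2 2 1>
SC∖claimed = {<2 2 1>}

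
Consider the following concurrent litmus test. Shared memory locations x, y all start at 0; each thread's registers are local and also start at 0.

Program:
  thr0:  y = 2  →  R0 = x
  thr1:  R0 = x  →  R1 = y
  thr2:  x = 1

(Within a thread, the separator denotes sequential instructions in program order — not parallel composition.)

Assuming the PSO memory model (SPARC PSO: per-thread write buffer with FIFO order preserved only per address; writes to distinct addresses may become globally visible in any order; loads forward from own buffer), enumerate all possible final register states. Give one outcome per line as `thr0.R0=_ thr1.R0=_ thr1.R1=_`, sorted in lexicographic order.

thr0.R0=0 thr1.R0=0 thr1.R1=0
thr0.R0=0 thr1.R0=0 thr1.R1=2
thr0.R0=0 thr1.R0=1 thr1.R1=0
thr0.R0=0 thr1.R0=1 thr1.R1=2
thr0.R0=1 thr1.R0=0 thr1.R1=0
thr0.R0=1 thr1.R0=0 thr1.R1=2
thr0.R0=1 thr1.R0=1 thr1.R1=0
thr0.R0=1 thr1.R0=1 thr1.R1=2

outcome vector order: (thr0.R0,thr1.R0,thr1.R1)
|PSO outcomes| = 8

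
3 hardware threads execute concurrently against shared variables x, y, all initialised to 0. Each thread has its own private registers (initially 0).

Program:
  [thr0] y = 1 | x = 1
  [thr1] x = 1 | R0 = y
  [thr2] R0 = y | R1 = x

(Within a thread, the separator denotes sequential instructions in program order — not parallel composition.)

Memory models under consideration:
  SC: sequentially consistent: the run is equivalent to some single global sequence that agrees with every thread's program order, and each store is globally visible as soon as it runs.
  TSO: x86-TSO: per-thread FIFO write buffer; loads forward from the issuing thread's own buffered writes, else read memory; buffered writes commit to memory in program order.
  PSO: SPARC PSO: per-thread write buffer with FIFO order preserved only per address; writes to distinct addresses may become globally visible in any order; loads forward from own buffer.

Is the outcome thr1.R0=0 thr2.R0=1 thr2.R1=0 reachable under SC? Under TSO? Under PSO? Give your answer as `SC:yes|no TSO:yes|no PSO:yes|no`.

SC:no TSO:yes PSO:yes

outcome vector order: (thr1.R0,thr2.R0,thr2.R1)
SC: 7 outcomes — {0/0/0 0/0/1 0/1/1 1/0/0 1/0/1 1/1/0 1/1/1}
TSO: 8 outcomes — {0/0/0 0/0/1 0/1/0 0/1/1 1/0/0 1/0/1 1/1/0 1/1/1}
PSO: 8 outcomes — {0/0/0 0/0/1 0/1/0 0/1/1 1/0/0 1/0/1 1/1/0 1/1/1}
target 0/1/0 ∈ {TSO,PSO}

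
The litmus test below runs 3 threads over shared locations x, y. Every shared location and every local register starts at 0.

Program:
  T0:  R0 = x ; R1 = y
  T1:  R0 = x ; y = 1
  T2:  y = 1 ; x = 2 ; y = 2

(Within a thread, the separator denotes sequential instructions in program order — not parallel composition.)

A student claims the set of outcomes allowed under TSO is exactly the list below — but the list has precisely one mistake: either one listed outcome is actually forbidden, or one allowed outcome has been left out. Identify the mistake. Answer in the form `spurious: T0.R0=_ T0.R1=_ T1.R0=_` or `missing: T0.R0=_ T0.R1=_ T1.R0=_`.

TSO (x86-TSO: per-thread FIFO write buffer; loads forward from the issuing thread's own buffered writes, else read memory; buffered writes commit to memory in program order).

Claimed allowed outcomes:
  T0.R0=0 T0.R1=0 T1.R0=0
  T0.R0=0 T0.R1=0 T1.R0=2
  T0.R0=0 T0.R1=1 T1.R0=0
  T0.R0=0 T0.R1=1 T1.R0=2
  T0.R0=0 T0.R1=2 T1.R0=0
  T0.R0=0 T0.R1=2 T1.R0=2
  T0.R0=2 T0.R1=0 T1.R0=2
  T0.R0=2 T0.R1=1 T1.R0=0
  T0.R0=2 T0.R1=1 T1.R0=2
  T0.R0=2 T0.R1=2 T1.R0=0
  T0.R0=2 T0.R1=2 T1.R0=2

spurious: T0.R0=2 T0.R1=0 T1.R0=2

outcome vector order: (T0.R0,T0.R1,T1.R0)
under TSO → 000; 002; 010; 012; 020; 022; 210; 212; 220; 222
claimed∖TSO = {202}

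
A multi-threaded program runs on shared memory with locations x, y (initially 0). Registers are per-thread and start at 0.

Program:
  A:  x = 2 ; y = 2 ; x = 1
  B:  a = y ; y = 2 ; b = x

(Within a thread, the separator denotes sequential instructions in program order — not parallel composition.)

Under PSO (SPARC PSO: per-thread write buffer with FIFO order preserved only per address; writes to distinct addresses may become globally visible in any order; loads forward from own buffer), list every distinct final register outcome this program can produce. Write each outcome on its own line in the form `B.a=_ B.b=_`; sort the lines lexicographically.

outcome vector order: (B.a,B.b)
|PSO outcomes| = 6

B.a=0 B.b=0
B.a=0 B.b=1
B.a=0 B.b=2
B.a=2 B.b=0
B.a=2 B.b=1
B.a=2 B.b=2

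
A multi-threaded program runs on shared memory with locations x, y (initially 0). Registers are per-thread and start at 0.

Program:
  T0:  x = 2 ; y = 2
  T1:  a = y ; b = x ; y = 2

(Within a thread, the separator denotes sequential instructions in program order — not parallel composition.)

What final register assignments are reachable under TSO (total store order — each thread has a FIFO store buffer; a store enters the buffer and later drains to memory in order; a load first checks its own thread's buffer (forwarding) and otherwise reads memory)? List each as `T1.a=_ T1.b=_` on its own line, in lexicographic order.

T1.a=0 T1.b=0
T1.a=0 T1.b=2
T1.a=2 T1.b=2

outcome vector order: (T1.a,T1.b)
|TSO outcomes| = 3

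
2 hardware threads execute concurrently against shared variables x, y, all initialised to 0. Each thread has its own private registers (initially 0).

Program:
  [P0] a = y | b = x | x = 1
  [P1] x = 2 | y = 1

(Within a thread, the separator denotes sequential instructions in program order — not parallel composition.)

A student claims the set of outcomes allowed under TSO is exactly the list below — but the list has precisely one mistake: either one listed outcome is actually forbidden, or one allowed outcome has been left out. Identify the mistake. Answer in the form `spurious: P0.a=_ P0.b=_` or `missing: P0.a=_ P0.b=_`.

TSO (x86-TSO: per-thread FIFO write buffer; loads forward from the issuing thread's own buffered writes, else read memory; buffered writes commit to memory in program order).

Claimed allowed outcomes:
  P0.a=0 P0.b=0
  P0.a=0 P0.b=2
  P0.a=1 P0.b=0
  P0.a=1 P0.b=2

outcome vector order: (P0.a,P0.b)
TSO: 3 outcomes — {(0,0), (0,2), (1,2)}
claimed∖TSO = {(1,0)}

spurious: P0.a=1 P0.b=0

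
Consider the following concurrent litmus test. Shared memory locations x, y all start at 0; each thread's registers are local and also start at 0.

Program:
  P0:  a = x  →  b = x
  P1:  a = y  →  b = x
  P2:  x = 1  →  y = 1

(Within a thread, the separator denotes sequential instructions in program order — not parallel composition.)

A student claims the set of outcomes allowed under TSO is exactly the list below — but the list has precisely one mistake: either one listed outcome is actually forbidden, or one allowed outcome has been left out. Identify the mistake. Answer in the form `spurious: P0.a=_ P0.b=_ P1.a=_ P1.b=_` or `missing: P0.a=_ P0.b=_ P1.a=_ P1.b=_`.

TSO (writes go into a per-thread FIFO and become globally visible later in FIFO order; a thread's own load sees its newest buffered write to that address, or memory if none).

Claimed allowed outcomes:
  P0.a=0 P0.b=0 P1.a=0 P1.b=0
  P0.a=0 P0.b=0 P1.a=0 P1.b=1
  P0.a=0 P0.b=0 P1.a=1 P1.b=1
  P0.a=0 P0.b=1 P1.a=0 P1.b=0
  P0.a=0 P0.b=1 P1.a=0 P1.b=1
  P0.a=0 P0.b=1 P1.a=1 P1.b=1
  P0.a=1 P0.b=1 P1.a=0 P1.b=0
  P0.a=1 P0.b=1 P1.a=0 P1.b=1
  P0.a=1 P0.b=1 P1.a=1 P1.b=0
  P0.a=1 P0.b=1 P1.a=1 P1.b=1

outcome vector order: (P0.a,P0.b,P1.a,P1.b)
[TSO] allowed = {(0,0,0,0), (0,0,0,1), (0,0,1,1), (0,1,0,0), (0,1,0,1), (0,1,1,1), (1,1,0,0), (1,1,0,1), (1,1,1,1)}
claimed∖TSO = {(1,1,1,0)}

spurious: P0.a=1 P0.b=1 P1.a=1 P1.b=0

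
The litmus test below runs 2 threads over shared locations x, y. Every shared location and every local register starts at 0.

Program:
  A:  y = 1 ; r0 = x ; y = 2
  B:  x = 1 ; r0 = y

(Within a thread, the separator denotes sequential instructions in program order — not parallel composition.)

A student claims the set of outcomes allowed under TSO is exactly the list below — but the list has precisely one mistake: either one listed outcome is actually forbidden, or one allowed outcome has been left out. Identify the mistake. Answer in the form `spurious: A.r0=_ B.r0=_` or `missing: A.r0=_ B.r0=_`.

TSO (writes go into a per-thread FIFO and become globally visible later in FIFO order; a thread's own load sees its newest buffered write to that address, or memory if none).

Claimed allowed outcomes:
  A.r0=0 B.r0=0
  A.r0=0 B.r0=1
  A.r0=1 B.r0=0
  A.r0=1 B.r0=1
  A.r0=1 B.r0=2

outcome vector order: (A.r0,B.r0)
under TSO → <0 0>; <0 1>; <0 2>; <1 0>; <1 1>; <1 2>
TSO∖claimed = {<0 2>}

missing: A.r0=0 B.r0=2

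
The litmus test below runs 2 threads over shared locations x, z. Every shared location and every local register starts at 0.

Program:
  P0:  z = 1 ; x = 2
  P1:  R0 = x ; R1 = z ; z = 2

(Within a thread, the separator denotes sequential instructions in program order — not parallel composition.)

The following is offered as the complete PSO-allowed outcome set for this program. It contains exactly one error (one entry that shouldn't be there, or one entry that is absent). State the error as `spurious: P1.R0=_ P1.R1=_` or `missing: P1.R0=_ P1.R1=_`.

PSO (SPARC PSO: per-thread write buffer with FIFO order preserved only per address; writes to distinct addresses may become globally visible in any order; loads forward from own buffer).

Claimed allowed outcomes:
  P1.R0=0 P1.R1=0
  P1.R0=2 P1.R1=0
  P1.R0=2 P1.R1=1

missing: P1.R0=0 P1.R1=1

outcome vector order: (P1.R0,P1.R1)
[PSO] allowed = {(0,0); (0,1); (2,0); (2,1)}
PSO∖claimed = {(0,1)}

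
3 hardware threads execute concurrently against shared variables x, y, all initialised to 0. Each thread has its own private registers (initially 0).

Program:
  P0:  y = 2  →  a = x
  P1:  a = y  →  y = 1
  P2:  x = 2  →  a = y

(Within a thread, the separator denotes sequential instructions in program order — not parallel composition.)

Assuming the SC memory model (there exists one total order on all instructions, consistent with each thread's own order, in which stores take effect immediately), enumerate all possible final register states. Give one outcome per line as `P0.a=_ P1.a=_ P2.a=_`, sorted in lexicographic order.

outcome vector order: (P0.a,P1.a,P2.a)
|SC outcomes| = 10

P0.a=0 P1.a=0 P2.a=1
P0.a=0 P1.a=0 P2.a=2
P0.a=0 P1.a=2 P2.a=1
P0.a=0 P1.a=2 P2.a=2
P0.a=2 P1.a=0 P2.a=0
P0.a=2 P1.a=0 P2.a=1
P0.a=2 P1.a=0 P2.a=2
P0.a=2 P1.a=2 P2.a=0
P0.a=2 P1.a=2 P2.a=1
P0.a=2 P1.a=2 P2.a=2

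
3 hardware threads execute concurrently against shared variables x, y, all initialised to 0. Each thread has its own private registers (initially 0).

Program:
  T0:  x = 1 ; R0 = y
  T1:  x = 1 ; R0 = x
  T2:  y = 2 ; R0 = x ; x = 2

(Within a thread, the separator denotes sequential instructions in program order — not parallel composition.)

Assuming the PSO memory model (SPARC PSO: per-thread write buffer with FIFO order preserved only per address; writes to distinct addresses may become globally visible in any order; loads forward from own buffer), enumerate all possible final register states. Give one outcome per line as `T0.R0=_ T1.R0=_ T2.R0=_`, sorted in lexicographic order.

outcome vector order: (T0.R0,T1.R0,T2.R0)
|PSO outcomes| = 8

T0.R0=0 T1.R0=1 T2.R0=0
T0.R0=0 T1.R0=1 T2.R0=1
T0.R0=0 T1.R0=2 T2.R0=0
T0.R0=0 T1.R0=2 T2.R0=1
T0.R0=2 T1.R0=1 T2.R0=0
T0.R0=2 T1.R0=1 T2.R0=1
T0.R0=2 T1.R0=2 T2.R0=0
T0.R0=2 T1.R0=2 T2.R0=1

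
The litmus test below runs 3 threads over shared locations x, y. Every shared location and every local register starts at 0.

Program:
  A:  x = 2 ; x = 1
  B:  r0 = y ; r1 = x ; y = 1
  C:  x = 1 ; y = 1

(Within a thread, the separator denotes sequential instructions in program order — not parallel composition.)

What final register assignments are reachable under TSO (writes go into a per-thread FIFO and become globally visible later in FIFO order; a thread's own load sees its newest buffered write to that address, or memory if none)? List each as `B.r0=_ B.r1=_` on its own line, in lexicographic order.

B.r0=0 B.r1=0
B.r0=0 B.r1=1
B.r0=0 B.r1=2
B.r0=1 B.r1=1
B.r0=1 B.r1=2

outcome vector order: (B.r0,B.r1)
|TSO outcomes| = 5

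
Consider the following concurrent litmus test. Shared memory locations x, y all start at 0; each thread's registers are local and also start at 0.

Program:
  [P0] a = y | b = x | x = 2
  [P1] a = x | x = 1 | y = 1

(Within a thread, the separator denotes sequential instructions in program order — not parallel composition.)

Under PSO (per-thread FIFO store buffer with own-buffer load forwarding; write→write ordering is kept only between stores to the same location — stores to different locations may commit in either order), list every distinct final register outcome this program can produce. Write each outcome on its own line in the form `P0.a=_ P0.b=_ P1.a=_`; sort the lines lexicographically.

outcome vector order: (P0.a,P0.b,P1.a)
|PSO outcomes| = 5

P0.a=0 P0.b=0 P1.a=0
P0.a=0 P0.b=0 P1.a=2
P0.a=0 P0.b=1 P1.a=0
P0.a=1 P0.b=0 P1.a=0
P0.a=1 P0.b=1 P1.a=0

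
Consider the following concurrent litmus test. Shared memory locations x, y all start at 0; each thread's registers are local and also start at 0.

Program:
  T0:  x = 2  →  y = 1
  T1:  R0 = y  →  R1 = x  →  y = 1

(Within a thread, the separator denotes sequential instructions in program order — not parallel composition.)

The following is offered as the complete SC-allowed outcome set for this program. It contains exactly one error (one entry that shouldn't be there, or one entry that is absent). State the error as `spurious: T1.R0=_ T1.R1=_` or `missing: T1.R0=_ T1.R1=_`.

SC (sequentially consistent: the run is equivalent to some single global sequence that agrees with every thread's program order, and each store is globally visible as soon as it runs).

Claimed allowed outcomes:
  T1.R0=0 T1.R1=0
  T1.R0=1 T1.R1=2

outcome vector order: (T1.R0,T1.R1)
SC: 3 outcomes — {00 02 12}
SC∖claimed = {02}

missing: T1.R0=0 T1.R1=2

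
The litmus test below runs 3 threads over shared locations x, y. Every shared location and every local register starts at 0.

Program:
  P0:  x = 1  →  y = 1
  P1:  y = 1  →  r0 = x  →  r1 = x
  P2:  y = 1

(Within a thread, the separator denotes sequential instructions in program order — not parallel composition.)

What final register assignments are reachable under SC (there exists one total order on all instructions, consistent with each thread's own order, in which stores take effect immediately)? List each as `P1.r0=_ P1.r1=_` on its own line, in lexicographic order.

outcome vector order: (P1.r0,P1.r1)
|SC outcomes| = 3

P1.r0=0 P1.r1=0
P1.r0=0 P1.r1=1
P1.r0=1 P1.r1=1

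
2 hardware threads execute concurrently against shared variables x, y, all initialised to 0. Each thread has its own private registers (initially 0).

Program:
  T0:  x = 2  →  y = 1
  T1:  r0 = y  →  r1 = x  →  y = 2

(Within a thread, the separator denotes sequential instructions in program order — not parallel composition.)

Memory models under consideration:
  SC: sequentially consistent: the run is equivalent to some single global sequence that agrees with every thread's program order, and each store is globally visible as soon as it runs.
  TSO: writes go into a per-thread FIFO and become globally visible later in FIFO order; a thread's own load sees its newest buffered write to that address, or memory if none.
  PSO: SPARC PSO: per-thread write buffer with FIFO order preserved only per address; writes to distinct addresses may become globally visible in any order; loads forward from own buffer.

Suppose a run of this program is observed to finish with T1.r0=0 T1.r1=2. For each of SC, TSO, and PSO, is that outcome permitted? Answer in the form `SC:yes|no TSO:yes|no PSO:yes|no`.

outcome vector order: (T1.r0,T1.r1)
SC (3): 00 02 12
TSO (3): 00 02 12
PSO (4): 00 02 10 12
target 02 ∈ {SC,TSO,PSO}

SC:yes TSO:yes PSO:yes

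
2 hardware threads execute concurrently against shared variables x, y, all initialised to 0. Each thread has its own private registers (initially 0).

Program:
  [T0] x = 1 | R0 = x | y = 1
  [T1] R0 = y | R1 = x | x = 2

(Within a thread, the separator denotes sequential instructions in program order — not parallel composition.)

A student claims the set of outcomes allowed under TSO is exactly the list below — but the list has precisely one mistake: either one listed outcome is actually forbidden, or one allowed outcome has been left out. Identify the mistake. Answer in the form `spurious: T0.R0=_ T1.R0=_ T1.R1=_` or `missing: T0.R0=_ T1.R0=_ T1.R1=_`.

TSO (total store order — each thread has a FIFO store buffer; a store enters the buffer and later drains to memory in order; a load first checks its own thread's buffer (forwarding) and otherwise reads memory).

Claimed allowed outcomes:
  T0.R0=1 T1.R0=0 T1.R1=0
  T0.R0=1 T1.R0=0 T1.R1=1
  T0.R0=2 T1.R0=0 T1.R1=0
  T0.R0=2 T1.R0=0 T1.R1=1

missing: T0.R0=1 T1.R0=1 T1.R1=1

outcome vector order: (T0.R0,T1.R0,T1.R1)
[TSO] allowed = {<1 0 0> <1 0 1> <1 1 1> <2 0 0> <2 0 1>}
TSO∖claimed = {<1 1 1>}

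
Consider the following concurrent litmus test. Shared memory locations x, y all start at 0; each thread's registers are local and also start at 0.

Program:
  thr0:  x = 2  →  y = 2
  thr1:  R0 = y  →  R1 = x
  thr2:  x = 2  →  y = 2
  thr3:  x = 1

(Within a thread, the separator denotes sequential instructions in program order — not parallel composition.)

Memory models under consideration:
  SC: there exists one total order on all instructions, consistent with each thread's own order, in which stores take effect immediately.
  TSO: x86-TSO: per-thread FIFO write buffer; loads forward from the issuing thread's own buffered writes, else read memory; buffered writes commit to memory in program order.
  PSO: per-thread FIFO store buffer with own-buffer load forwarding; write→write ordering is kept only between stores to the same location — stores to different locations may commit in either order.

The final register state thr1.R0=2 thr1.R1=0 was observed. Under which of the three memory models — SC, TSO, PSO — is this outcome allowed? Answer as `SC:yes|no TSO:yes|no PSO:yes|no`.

SC:no TSO:no PSO:yes

outcome vector order: (thr1.R0,thr1.R1)
[SC] allowed = {0/0, 0/1, 0/2, 2/1, 2/2}
[TSO] allowed = {0/0, 0/1, 0/2, 2/1, 2/2}
[PSO] allowed = {0/0, 0/1, 0/2, 2/0, 2/1, 2/2}
target 2/0 ∈ {PSO}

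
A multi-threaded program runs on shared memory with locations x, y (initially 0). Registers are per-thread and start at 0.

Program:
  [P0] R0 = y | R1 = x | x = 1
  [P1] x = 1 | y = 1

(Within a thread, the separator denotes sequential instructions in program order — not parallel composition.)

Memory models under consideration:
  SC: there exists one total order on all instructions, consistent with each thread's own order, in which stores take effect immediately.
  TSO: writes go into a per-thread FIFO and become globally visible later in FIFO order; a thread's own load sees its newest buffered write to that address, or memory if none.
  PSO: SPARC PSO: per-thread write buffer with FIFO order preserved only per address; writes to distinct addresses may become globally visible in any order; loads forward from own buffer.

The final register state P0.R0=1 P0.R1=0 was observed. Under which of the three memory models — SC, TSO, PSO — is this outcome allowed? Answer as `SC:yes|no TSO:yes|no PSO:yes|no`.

SC:no TSO:no PSO:yes

outcome vector order: (P0.R0,P0.R1)
SC: 3 outcomes — {<0 0> <0 1> <1 1>}
TSO: 3 outcomes — {<0 0> <0 1> <1 1>}
PSO: 4 outcomes — {<0 0> <0 1> <1 0> <1 1>}
target <1 0> ∈ {PSO}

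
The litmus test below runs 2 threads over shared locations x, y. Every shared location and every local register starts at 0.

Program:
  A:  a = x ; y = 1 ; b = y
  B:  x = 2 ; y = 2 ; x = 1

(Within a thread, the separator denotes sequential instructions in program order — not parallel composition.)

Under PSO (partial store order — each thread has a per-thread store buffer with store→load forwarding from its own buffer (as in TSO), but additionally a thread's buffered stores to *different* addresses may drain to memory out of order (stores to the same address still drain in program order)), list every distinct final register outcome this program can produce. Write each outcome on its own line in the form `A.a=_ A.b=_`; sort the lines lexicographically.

outcome vector order: (A.a,A.b)
|PSO outcomes| = 6

A.a=0 A.b=1
A.a=0 A.b=2
A.a=1 A.b=1
A.a=1 A.b=2
A.a=2 A.b=1
A.a=2 A.b=2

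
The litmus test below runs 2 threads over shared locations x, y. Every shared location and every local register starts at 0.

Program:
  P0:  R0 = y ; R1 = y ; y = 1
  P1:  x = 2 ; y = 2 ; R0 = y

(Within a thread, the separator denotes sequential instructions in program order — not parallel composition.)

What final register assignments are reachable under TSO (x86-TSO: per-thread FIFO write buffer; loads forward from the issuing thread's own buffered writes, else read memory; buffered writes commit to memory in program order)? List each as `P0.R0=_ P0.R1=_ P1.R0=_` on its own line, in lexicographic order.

outcome vector order: (P0.R0,P0.R1,P1.R0)
|TSO outcomes| = 6

P0.R0=0 P0.R1=0 P1.R0=1
P0.R0=0 P0.R1=0 P1.R0=2
P0.R0=0 P0.R1=2 P1.R0=1
P0.R0=0 P0.R1=2 P1.R0=2
P0.R0=2 P0.R1=2 P1.R0=1
P0.R0=2 P0.R1=2 P1.R0=2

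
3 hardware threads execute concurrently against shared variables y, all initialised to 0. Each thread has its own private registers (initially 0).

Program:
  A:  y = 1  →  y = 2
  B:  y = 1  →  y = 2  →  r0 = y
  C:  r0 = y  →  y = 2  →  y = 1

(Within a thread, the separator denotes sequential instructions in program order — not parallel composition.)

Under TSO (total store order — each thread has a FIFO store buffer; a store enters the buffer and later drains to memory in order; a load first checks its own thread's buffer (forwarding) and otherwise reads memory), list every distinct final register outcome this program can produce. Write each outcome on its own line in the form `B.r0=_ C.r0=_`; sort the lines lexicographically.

outcome vector order: (B.r0,C.r0)
|TSO outcomes| = 6

B.r0=1 C.r0=0
B.r0=1 C.r0=1
B.r0=1 C.r0=2
B.r0=2 C.r0=0
B.r0=2 C.r0=1
B.r0=2 C.r0=2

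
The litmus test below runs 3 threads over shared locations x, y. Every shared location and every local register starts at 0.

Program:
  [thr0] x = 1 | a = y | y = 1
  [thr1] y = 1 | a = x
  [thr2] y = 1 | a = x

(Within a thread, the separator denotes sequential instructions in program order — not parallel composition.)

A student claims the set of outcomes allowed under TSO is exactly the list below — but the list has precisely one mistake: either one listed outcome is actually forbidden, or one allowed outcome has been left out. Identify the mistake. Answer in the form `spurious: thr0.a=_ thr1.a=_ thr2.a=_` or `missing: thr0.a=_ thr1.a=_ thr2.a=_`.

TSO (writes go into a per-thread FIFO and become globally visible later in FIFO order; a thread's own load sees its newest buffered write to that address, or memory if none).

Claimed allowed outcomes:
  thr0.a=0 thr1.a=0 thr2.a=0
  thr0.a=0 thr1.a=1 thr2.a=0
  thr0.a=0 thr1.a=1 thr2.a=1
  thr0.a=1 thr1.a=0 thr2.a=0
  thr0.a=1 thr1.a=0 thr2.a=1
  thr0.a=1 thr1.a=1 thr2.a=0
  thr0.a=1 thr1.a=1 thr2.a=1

outcome vector order: (thr0.a,thr1.a,thr2.a)
TSO: 8 outcomes — {0/0/0 0/0/1 0/1/0 0/1/1 1/0/0 1/0/1 1/1/0 1/1/1}
TSO∖claimed = {0/0/1}

missing: thr0.a=0 thr1.a=0 thr2.a=1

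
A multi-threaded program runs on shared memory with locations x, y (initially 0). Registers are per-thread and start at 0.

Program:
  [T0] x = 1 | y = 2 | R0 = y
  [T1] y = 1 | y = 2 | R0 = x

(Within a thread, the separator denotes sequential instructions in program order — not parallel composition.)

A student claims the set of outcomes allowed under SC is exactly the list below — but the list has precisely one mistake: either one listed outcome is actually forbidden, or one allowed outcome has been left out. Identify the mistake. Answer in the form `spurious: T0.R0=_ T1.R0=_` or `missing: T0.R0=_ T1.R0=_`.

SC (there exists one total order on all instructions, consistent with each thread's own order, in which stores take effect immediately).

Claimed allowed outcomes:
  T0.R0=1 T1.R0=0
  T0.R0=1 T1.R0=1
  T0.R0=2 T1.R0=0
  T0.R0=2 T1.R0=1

outcome vector order: (T0.R0,T1.R0)
[SC] allowed = {11 20 21}
claimed∖SC = {10}

spurious: T0.R0=1 T1.R0=0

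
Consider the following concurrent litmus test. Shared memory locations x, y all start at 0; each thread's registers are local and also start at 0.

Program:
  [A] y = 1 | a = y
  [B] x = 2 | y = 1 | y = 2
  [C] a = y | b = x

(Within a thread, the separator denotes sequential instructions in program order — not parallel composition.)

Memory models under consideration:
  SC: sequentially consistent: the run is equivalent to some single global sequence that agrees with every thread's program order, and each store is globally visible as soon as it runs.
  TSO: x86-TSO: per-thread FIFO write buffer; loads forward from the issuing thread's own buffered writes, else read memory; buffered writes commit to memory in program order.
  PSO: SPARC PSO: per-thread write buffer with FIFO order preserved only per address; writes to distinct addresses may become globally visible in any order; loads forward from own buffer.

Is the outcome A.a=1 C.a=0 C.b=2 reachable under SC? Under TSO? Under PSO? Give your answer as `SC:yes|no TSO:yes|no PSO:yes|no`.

outcome vector order: (A.a,C.a,C.b)
[SC] allowed = {(1,0,0) (1,0,2) (1,1,0) (1,1,2) (1,2,2) (2,0,0) (2,0,2) (2,1,0) (2,1,2) (2,2,2)}
[TSO] allowed = {(1,0,0) (1,0,2) (1,1,0) (1,1,2) (1,2,2) (2,0,0) (2,0,2) (2,1,0) (2,1,2) (2,2,2)}
[PSO] allowed = {(1,0,0) (1,0,2) (1,1,0) (1,1,2) (1,2,0) (1,2,2) (2,0,0) (2,0,2) (2,1,0) (2,1,2) (2,2,0) (2,2,2)}
target (1,0,2) ∈ {SC,TSO,PSO}

SC:yes TSO:yes PSO:yes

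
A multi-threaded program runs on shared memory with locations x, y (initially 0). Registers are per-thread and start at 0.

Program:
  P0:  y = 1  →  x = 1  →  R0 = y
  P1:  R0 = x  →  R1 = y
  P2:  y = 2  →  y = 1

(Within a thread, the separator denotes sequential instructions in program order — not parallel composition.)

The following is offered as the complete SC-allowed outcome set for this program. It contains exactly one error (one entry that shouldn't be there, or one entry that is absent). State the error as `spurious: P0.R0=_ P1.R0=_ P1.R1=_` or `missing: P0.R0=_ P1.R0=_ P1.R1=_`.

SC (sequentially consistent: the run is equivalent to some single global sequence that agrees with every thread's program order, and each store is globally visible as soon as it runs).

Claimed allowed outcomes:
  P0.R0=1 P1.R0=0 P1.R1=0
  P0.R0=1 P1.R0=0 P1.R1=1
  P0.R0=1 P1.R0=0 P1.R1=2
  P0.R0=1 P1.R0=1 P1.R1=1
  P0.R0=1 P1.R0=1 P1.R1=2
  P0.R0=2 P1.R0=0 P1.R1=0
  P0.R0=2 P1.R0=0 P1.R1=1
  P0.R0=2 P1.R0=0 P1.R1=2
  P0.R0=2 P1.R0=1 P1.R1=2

missing: P0.R0=2 P1.R0=1 P1.R1=1

outcome vector order: (P0.R0,P1.R0,P1.R1)
[SC] allowed = {100; 101; 102; 111; 112; 200; 201; 202; 211; 212}
SC∖claimed = {211}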